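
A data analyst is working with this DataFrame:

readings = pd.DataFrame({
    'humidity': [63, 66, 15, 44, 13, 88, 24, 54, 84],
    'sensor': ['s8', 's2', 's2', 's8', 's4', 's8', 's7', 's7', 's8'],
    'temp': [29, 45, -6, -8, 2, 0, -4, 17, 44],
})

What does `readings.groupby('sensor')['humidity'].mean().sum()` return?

group by sensor, mean of humidity:
sensor
s2    40.50
s4    13.00
s7    39.00
s8    69.75
Name: humidity, dtype: float64
Taking the sum of the resulting series gives 162.25.

162.25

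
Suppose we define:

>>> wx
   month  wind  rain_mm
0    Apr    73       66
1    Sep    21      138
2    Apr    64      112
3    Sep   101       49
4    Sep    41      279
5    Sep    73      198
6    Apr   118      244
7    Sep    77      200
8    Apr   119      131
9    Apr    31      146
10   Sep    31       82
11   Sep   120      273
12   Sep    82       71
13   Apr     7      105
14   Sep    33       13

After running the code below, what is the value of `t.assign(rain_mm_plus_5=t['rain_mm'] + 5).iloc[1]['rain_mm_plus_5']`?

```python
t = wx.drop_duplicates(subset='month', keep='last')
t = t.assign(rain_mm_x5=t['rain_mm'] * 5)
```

drop duplicate month (keep=last):
   month  wind  rain_mm
13   Apr     7      105
14   Sep    33       13
add column rain_mm_x5 = t['rain_mm'] * 5:
   month  wind  rain_mm  rain_mm_x5
13   Apr     7      105         525
14   Sep    33       13          65
add column rain_mm_plus_5 = t['rain_mm'] + 5:
   month  wind  rain_mm  rain_mm_x5  rain_mm_plus_5
13   Apr     7      105         525             110
14   Sep    33       13          65              18

18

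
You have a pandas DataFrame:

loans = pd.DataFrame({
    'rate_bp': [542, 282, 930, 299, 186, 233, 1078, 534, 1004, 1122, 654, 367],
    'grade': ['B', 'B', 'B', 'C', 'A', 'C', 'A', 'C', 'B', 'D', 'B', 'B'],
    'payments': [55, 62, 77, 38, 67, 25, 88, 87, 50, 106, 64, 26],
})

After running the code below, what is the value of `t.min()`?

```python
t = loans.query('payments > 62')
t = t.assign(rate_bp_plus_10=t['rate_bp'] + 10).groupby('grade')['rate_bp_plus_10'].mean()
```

filter rows where payments > 62:
    rate_bp grade  payments
2       930     B        77
4       186     A        67
6      1078     A        88
7       534     C        87
9      1122     D       106
10      654     B        64
add column rate_bp_plus_10 = t['rate_bp'] + 10:
    rate_bp grade  payments  rate_bp_plus_10
2       930     B        77              940
4       186     A        67              196
6      1078     A        88             1088
7       534     C        87              544
9      1122     D       106             1132
10      654     B        64              664
group by grade, mean of rate_bp_plus_10:
grade
A     642.0
B     802.0
C     544.0
D    1132.0
Name: rate_bp_plus_10, dtype: float64
Then the min of the resulting series: 544.0

544.0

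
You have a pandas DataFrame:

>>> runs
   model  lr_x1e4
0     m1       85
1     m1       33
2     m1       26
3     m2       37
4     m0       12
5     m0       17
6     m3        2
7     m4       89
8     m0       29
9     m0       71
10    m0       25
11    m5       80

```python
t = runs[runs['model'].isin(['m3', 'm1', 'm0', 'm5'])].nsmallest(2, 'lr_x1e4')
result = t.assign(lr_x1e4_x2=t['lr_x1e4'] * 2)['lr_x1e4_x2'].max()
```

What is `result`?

24

filter rows where model in ['m3', 'm1', 'm0', 'm5']:
   model  lr_x1e4
0     m1       85
1     m1       33
2     m1       26
4     m0       12
5     m0       17
6     m3        2
8     m0       29
9     m0       71
10    m0       25
11    m5       80
take 2 rows with smallest lr_x1e4:
  model  lr_x1e4
6    m3        2
4    m0       12
add column lr_x1e4_x2 = t['lr_x1e4'] * 2:
  model  lr_x1e4  lr_x1e4_x2
6    m3        2           4
4    m0       12          24
Reading off the max of column 'lr_x1e4_x2', we get 24.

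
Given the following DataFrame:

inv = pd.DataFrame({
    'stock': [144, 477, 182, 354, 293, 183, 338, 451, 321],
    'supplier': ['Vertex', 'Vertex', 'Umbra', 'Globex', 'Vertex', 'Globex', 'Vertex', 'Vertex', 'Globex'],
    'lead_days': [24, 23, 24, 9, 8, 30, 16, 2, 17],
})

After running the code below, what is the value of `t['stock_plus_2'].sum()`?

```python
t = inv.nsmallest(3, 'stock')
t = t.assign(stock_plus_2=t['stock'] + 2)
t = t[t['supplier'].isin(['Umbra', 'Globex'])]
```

take 3 rows with smallest stock:
   stock supplier  lead_days
0    144   Vertex         24
2    182    Umbra         24
5    183   Globex         30
add column stock_plus_2 = t['stock'] + 2:
   stock supplier  lead_days  stock_plus_2
0    144   Vertex         24           146
2    182    Umbra         24           184
5    183   Globex         30           185
filter rows where supplier in ['Umbra', 'Globex']:
   stock supplier  lead_days  stock_plus_2
2    182    Umbra         24           184
5    183   Globex         30           185

369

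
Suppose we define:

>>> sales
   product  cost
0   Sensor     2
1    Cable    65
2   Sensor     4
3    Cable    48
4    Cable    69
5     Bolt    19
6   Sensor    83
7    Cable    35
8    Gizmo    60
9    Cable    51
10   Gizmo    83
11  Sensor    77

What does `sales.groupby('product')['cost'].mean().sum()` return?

group by product, mean of cost:
product
Bolt      19.0
Cable     53.6
Gizmo     71.5
Sensor    41.5
Name: cost, dtype: float64
Taking the sum of the resulting series gives 185.6.

185.6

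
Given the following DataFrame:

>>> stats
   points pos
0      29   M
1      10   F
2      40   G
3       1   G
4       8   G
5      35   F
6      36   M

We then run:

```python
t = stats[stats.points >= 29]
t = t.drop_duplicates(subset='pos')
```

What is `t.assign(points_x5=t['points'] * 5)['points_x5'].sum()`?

filter rows where points >= 29:
   points pos
0      29   M
2      40   G
5      35   F
6      36   M
drop duplicate pos (keep=first):
   points pos
0      29   M
2      40   G
5      35   F
add column points_x5 = t['points'] * 5:
   points pos  points_x5
0      29   M        145
2      40   G        200
5      35   F        175
Finally, sum of column 'points_x5' = 520.

520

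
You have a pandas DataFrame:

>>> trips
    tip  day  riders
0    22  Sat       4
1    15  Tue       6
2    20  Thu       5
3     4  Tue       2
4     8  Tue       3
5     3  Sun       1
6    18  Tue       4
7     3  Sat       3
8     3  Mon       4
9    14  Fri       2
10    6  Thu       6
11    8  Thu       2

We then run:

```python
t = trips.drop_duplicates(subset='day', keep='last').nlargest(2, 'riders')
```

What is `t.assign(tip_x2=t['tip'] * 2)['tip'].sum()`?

21

drop duplicate day (keep=last):
    tip  day  riders
5     3  Sun       1
6    18  Tue       4
7     3  Sat       3
8     3  Mon       4
9    14  Fri       2
11    8  Thu       2
take 2 rows with largest riders:
   tip  day  riders
6   18  Tue       4
8    3  Mon       4
add column tip_x2 = t['tip'] * 2:
   tip  day  riders  tip_x2
6   18  Tue       4      36
8    3  Mon       4       6
Then the sum of column 'tip': 21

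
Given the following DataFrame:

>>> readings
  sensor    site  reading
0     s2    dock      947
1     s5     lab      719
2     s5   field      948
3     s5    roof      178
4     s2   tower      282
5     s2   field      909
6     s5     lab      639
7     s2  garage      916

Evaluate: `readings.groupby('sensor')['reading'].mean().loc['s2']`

group by sensor, mean of reading:
sensor
s2    763.5
s5    621.0
Name: reading, dtype: float64
Then the value at index 's2': 763.5

763.5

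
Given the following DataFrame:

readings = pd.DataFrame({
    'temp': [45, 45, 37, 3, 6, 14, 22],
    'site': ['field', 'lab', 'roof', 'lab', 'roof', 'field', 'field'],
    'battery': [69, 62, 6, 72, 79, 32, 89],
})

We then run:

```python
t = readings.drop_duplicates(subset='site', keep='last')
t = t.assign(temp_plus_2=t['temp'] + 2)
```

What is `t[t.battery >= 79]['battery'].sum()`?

168

drop duplicate site (keep=last):
   temp   site  battery
3     3    lab       72
4     6   roof       79
6    22  field       89
add column temp_plus_2 = t['temp'] + 2:
   temp   site  battery  temp_plus_2
3     3    lab       72            5
4     6   roof       79            8
6    22  field       89           24
filter rows where battery >= 79:
   temp   site  battery  temp_plus_2
4     6   roof       79            8
6    22  field       89           24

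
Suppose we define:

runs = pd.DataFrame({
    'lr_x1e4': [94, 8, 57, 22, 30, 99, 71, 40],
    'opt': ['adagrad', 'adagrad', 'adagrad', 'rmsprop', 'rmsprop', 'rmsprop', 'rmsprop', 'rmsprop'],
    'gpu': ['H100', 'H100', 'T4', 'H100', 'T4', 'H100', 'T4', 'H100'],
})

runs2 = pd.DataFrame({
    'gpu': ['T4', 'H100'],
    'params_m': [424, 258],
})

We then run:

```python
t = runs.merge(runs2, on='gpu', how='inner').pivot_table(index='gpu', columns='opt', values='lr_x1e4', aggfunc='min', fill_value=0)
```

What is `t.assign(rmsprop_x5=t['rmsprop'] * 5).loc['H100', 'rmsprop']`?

22

merge on 'gpu' (how='inner') → 8 rows:
   lr_x1e4      opt   gpu  params_m
0       94  adagrad  H100       258
1        8  adagrad  H100       258
2       57  adagrad    T4       424
3       22  rmsprop  H100       258
4       30  rmsprop    T4       424
5       99  rmsprop  H100       258
6       71  rmsprop    T4       424
7       40  rmsprop  H100       258
pivot: rows=gpu, cols=opt, min(lr_x1e4):
opt   adagrad  rmsprop
gpu                   
H100        8       22
T4         57       30
add column rmsprop_x5 = t['rmsprop'] * 5:
opt   adagrad  rmsprop  rmsprop_x5
gpu                               
H100        8       22         110
T4         57       30         150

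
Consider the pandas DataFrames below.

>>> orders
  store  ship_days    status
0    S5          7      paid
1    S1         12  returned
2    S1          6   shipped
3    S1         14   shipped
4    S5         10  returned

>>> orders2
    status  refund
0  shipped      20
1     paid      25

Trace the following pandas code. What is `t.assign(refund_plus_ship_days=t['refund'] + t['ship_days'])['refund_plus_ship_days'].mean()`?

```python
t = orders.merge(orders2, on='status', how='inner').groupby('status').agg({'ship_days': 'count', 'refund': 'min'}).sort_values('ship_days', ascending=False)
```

merge on 'status' (how='inner') → 3 rows:
  store  ship_days   status  refund
0    S5          7     paid      25
1    S1          6  shipped      20
2    S1         14  shipped      20
group by status: count(ship_days), min(refund):
         ship_days  refund
status                    
paid             1      25
shipped          2      20
sort by ship_days descending:
         ship_days  refund
status                    
shipped          2      20
paid             1      25
add column refund_plus_ship_days = t['refund'] + t['ship_days']:
         ship_days  refund  refund_plus_ship_days
status                                           
shipped          2      20                     22
paid             1      25                     26

24.0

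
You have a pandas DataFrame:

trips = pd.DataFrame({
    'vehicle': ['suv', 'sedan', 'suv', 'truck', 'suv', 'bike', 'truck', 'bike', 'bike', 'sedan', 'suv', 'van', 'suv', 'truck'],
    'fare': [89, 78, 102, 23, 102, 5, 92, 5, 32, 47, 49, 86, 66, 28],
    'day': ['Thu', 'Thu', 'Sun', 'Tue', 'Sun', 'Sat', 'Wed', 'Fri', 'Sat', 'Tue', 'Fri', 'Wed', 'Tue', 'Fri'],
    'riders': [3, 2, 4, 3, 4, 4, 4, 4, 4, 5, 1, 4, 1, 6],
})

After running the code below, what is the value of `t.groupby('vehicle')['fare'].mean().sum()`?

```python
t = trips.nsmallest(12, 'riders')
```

take 12 rows with smallest riders:
   vehicle  fare  day  riders
10     suv    49  Fri       1
12     suv    66  Tue       1
1    sedan    78  Thu       2
0      suv    89  Thu       3
3    truck    23  Tue       3
2      suv   102  Sun       4
4      suv   102  Sun       4
5     bike     5  Sat       4
6    truck    92  Wed       4
7     bike     5  Fri       4
8     bike    32  Sat       4
11     van    86  Wed       4
group by vehicle, mean of fare:
vehicle
bike     14.0
sedan    78.0
suv      81.6
truck    57.5
van      86.0
Name: fare, dtype: float64
Hence 317.1.

317.1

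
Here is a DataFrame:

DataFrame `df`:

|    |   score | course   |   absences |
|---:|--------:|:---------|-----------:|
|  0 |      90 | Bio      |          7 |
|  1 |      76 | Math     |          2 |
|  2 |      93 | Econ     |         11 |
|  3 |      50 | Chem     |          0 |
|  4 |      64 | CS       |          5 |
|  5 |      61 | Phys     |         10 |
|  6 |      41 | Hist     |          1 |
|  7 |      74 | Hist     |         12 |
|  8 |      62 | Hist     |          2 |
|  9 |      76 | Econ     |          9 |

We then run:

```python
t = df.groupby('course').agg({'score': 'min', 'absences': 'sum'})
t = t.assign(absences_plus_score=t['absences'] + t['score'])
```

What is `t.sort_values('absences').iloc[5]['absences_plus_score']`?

56

group by course: min(score), sum(absences):
        score  absences
course                 
Bio        90         7
CS         64         5
Chem       50         0
Econ       76        20
Hist       41        15
Math       76         2
Phys       61        10
add column absences_plus_score = t['absences'] + t['score']:
        score  absences  absences_plus_score
course                                      
Bio        90         7                   97
CS         64         5                   69
Chem       50         0                   50
Econ       76        20                   96
Hist       41        15                   56
Math       76         2                   78
Phys       61        10                   71
sort by absences:
        score  absences  absences_plus_score
course                                      
Chem       50         0                   50
Math       76         2                   78
CS         64         5                   69
Bio        90         7                   97
Phys       61        10                   71
Hist       41        15                   56
Econ       76        20                   96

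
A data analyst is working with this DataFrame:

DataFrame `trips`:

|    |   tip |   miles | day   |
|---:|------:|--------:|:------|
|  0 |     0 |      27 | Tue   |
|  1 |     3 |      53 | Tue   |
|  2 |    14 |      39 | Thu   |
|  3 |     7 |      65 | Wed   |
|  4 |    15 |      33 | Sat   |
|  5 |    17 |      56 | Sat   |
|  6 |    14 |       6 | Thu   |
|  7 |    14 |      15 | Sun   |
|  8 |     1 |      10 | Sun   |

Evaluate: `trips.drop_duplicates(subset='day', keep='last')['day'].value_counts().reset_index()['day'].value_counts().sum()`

5

drop duplicate day (keep=last):
   tip  miles  day
1    3     53  Tue
3    7     65  Wed
5   17     56  Sat
6   14      6  Thu
8    1     10  Sun
value_counts of day:
day
Tue    1
Wed    1
Sat    1
Thu    1
Sun    1
Name: count, dtype: int64
reset_index():
   day  count
0  Tue      1
1  Wed      1
2  Sat      1
3  Thu      1
4  Sun      1
value_counts of day:
day
Tue    1
Wed    1
Sat    1
Thu    1
Sun    1
Name: count, dtype: int64
Then the sum of the resulting series: 5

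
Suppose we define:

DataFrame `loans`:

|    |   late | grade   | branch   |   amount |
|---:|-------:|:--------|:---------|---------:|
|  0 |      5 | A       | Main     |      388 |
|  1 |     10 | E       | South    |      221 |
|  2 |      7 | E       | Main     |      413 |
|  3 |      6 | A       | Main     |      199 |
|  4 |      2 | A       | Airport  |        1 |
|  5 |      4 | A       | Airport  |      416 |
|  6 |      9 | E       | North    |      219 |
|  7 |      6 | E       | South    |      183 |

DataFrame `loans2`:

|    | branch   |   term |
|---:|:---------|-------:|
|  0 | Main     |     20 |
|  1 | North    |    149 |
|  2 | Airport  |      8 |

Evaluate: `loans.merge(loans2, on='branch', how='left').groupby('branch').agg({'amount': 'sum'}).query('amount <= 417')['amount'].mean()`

346.666666667

merge on 'branch' (how='left') → 8 rows:
   late grade   branch  amount   term
0     5     A     Main     388   20.0
1    10     E    South     221    NaN
2     7     E     Main     413   20.0
3     6     A     Main     199   20.0
4     2     A  Airport       1    8.0
5     4     A  Airport     416    8.0
6     9     E    North     219  149.0
7     6     E    South     183    NaN
group by branch, sum of amount:
         amount
branch         
Airport     417
Main       1000
North       219
South       404
filter rows where amount <= 417:
         amount
branch         
Airport     417
North       219
South       404
Hence 346.666666667.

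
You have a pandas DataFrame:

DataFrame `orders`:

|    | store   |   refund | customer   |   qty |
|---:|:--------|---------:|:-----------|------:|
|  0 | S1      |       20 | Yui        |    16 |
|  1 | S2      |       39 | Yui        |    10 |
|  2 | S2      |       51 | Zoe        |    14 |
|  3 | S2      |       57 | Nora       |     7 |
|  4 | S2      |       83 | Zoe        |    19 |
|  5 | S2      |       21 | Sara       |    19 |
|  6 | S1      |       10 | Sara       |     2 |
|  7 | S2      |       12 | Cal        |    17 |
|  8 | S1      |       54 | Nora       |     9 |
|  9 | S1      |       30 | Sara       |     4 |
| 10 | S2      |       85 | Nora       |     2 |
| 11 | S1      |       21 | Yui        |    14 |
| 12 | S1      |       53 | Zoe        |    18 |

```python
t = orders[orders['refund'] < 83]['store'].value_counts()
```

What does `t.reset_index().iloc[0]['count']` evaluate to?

6

filter rows where refund < 83:
   store  refund customer  qty
0     S1      20      Yui   16
1     S2      39      Yui   10
2     S2      51      Zoe   14
3     S2      57     Nora    7
5     S2      21     Sara   19
6     S1      10     Sara    2
7     S2      12      Cal   17
8     S1      54     Nora    9
9     S1      30     Sara    4
11    S1      21      Yui   14
12    S1      53      Zoe   18
value_counts of store:
store
S1    6
S2    5
Name: count, dtype: int64
reset_index():
  store  count
0    S1      6
1    S2      5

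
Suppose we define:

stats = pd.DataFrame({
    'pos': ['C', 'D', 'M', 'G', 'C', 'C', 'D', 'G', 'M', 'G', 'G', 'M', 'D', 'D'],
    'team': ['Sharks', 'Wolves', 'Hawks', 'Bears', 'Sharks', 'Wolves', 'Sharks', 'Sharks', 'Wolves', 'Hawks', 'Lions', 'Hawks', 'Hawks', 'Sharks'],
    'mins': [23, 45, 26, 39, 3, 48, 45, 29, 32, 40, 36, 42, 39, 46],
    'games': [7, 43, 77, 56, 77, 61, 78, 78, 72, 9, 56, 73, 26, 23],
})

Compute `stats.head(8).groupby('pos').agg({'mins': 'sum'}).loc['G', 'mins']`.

68

take first 8 rows:
  pos    team  mins  games
0   C  Sharks    23      7
1   D  Wolves    45     43
2   M   Hawks    26     77
3   G   Bears    39     56
4   C  Sharks     3     77
5   C  Wolves    48     61
6   D  Sharks    45     78
7   G  Sharks    29     78
group by pos, sum of mins:
     mins
pos      
C      74
D      90
G      68
M      26
The value at row 'G', column 'mins' is 68.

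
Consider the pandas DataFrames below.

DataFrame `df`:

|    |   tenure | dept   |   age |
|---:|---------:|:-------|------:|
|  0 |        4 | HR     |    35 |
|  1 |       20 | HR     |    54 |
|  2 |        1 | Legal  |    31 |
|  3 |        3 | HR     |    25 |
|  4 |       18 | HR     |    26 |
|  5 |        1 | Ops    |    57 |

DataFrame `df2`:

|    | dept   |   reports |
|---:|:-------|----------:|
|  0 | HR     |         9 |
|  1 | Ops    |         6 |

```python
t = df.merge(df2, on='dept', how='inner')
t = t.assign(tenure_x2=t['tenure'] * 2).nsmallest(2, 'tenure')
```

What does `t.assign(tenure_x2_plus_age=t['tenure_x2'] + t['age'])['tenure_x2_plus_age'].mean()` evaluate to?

45.0

merge on 'dept' (how='inner') → 5 rows:
   tenure dept  age  reports
0       4   HR   35        9
1      20   HR   54        9
2       3   HR   25        9
3      18   HR   26        9
4       1  Ops   57        6
add column tenure_x2 = t['tenure'] * 2:
   tenure dept  age  reports  tenure_x2
0       4   HR   35        9          8
1      20   HR   54        9         40
2       3   HR   25        9          6
3      18   HR   26        9         36
4       1  Ops   57        6          2
take 2 rows with smallest tenure:
   tenure dept  age  reports  tenure_x2
4       1  Ops   57        6          2
2       3   HR   25        9          6
add column tenure_x2_plus_age = t['tenure_x2'] + t['age']:
   tenure dept  age  reports  tenure_x2  tenure_x2_plus_age
4       1  Ops   57        6          2                  59
2       3   HR   25        9          6                  31
mean of column 'tenure_x2_plus_age' → 45.0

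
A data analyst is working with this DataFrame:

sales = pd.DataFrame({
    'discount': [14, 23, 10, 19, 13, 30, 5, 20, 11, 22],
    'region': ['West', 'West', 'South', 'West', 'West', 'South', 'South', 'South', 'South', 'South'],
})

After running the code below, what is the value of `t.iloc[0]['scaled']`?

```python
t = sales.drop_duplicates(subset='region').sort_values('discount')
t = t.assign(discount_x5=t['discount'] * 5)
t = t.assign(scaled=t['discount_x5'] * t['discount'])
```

drop duplicate region (keep=first):
   discount region
0        14   West
2        10  South
sort by discount:
   discount region
2        10  South
0        14   West
add column discount_x5 = t['discount'] * 5:
   discount region  discount_x5
2        10  South           50
0        14   West           70
add column scaled = t['discount_x5'] * t['discount']:
   discount region  discount_x5  scaled
2        10  South           50     500
0        14   West           70     980
value at position 0, column 'scaled' → 500

500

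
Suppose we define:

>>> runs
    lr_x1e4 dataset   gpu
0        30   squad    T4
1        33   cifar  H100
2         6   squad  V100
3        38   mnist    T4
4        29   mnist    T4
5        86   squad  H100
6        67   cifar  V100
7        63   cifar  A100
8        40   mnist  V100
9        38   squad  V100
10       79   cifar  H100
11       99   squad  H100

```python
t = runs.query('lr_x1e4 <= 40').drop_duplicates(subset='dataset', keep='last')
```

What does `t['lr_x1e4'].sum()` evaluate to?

111

filter rows where lr_x1e4 <= 40:
   lr_x1e4 dataset   gpu
0       30   squad    T4
1       33   cifar  H100
2        6   squad  V100
3       38   mnist    T4
4       29   mnist    T4
8       40   mnist  V100
9       38   squad  V100
drop duplicate dataset (keep=last):
   lr_x1e4 dataset   gpu
1       33   cifar  H100
8       40   mnist  V100
9       38   squad  V100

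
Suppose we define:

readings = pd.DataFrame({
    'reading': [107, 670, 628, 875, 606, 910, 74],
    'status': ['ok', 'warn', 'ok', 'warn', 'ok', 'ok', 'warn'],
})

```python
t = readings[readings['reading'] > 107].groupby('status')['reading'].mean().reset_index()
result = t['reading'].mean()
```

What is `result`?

743.583333333

filter rows where reading > 107:
   reading status
1      670   warn
2      628     ok
3      875   warn
4      606     ok
5      910     ok
group by status, mean of reading:
status
ok      714.666667
warn    772.500000
Name: reading, dtype: float64
reset_index():
  status     reading
0     ok  714.666667
1   warn  772.500000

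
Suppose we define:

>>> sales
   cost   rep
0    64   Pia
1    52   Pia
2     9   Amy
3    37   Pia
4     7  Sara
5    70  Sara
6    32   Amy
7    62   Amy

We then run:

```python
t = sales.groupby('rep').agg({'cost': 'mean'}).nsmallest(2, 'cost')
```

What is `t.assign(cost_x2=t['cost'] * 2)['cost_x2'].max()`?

group by rep, mean of cost:
           cost
rep            
Amy   34.333333
Pia   51.000000
Sara  38.500000
take 2 rows with smallest cost:
           cost
rep            
Amy   34.333333
Sara  38.500000
add column cost_x2 = t['cost'] * 2:
           cost    cost_x2
rep                       
Amy   34.333333  68.666667
Sara  38.500000  77.000000
Reading off the max of column 'cost_x2', we get 77.0.

77.0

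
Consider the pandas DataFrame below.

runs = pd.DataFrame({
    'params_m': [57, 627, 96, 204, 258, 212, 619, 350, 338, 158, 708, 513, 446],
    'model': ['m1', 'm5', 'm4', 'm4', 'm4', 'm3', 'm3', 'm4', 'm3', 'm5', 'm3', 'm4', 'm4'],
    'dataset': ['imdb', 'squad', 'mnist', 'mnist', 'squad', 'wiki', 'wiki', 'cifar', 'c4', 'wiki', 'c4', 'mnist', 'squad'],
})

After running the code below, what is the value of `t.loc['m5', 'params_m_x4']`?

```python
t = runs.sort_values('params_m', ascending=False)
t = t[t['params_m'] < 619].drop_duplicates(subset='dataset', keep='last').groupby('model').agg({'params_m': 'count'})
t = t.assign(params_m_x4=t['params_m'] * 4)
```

sort by params_m descending:
    params_m model dataset
10       708    m3      c4
1        627    m5   squad
6        619    m3    wiki
11       513    m4   mnist
12       446    m4   squad
7        350    m4   cifar
8        338    m3      c4
4        258    m4   squad
5        212    m3    wiki
3        204    m4   mnist
9        158    m5    wiki
2         96    m4   mnist
0         57    m1    imdb
filter rows where params_m < 619:
    params_m model dataset
11       513    m4   mnist
12       446    m4   squad
7        350    m4   cifar
8        338    m3      c4
4        258    m4   squad
5        212    m3    wiki
3        204    m4   mnist
9        158    m5    wiki
2         96    m4   mnist
0         57    m1    imdb
drop duplicate dataset (keep=last):
   params_m model dataset
7       350    m4   cifar
8       338    m3      c4
4       258    m4   squad
9       158    m5    wiki
2        96    m4   mnist
0        57    m1    imdb
group by model, count of params_m:
       params_m
model          
m1            1
m3            1
m4            3
m5            1
add column params_m_x4 = t['params_m'] * 4:
       params_m  params_m_x4
model                       
m1            1            4
m3            1            4
m4            3           12
m5            1            4

4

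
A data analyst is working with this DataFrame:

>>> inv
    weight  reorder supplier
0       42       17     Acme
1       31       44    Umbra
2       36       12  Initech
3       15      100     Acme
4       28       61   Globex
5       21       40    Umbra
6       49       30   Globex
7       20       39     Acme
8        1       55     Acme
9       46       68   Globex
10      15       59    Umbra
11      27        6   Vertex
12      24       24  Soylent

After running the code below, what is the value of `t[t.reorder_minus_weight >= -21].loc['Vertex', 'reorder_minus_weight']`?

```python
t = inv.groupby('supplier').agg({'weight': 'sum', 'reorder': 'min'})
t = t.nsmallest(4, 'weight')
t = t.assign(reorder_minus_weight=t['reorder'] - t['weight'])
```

-21

group by supplier: sum(weight), min(reorder):
          weight  reorder
supplier                 
Acme          78       17
Globex       123       30
Initech       36       12
Soylent       24       24
Umbra         67       40
Vertex        27        6
take 4 rows with smallest weight:
          weight  reorder
supplier                 
Soylent       24       24
Vertex        27        6
Initech       36       12
Umbra         67       40
add column reorder_minus_weight = t['reorder'] - t['weight']:
          weight  reorder  reorder_minus_weight
supplier                                       
Soylent       24       24                     0
Vertex        27        6                   -21
Initech       36       12                   -24
Umbra         67       40                   -27
filter rows where reorder_minus_weight >= -21:
          weight  reorder  reorder_minus_weight
supplier                                       
Soylent       24       24                     0
Vertex        27        6                   -21
Then the value at row 'Vertex', column 'reorder_minus_weight': -21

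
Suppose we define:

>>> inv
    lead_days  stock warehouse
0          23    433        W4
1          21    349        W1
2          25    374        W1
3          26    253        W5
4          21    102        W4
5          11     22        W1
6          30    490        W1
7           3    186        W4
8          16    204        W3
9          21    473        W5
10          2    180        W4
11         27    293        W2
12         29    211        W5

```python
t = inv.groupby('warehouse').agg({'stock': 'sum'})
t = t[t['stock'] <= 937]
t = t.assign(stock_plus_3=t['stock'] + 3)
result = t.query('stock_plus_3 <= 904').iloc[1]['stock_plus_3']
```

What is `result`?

207

group by warehouse, sum of stock:
           stock
warehouse       
W1          1235
W2           293
W3           204
W4           901
W5           937
filter rows where stock <= 937:
           stock
warehouse       
W2           293
W3           204
W4           901
W5           937
add column stock_plus_3 = t['stock'] + 3:
           stock  stock_plus_3
warehouse                     
W2           293           296
W3           204           207
W4           901           904
W5           937           940
filter rows where stock_plus_3 <= 904:
           stock  stock_plus_3
warehouse                     
W2           293           296
W3           204           207
W4           901           904
Then the value at position 1, column 'stock_plus_3': 207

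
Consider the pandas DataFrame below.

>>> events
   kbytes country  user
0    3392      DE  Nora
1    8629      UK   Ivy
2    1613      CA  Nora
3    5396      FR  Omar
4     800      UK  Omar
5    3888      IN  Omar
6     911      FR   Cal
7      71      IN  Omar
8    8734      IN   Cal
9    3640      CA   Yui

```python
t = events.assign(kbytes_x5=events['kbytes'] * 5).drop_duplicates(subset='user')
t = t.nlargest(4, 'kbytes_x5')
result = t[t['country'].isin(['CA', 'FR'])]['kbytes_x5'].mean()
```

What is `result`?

add column kbytes_x5 = events['kbytes'] * 5:
   kbytes country  user  kbytes_x5
0    3392      DE  Nora      16960
1    8629      UK   Ivy      43145
2    1613      CA  Nora       8065
3    5396      FR  Omar      26980
4     800      UK  Omar       4000
5    3888      IN  Omar      19440
6     911      FR   Cal       4555
7      71      IN  Omar        355
8    8734      IN   Cal      43670
9    3640      CA   Yui      18200
drop duplicate user (keep=first):
   kbytes country  user  kbytes_x5
0    3392      DE  Nora      16960
1    8629      UK   Ivy      43145
3    5396      FR  Omar      26980
6     911      FR   Cal       4555
9    3640      CA   Yui      18200
take 4 rows with largest kbytes_x5:
   kbytes country  user  kbytes_x5
1    8629      UK   Ivy      43145
3    5396      FR  Omar      26980
9    3640      CA   Yui      18200
0    3392      DE  Nora      16960
filter rows where country in ['CA', 'FR']:
   kbytes country  user  kbytes_x5
3    5396      FR  Omar      26980
9    3640      CA   Yui      18200
Reading off the mean of column 'kbytes_x5', we get 22590.0.

22590.0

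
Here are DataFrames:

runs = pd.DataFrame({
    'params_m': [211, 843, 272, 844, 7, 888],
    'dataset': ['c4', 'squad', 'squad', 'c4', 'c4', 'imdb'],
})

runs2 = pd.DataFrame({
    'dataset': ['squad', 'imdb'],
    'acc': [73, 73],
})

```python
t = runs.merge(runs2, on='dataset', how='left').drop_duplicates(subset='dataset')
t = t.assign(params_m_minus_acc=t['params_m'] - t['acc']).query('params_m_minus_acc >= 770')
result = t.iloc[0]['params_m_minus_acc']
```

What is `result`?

merge on 'dataset' (how='left') → 6 rows:
   params_m dataset   acc
0       211      c4   NaN
1       843   squad  73.0
2       272   squad  73.0
3       844      c4   NaN
4         7      c4   NaN
5       888    imdb  73.0
drop duplicate dataset (keep=first):
   params_m dataset   acc
0       211      c4   NaN
1       843   squad  73.0
5       888    imdb  73.0
add column params_m_minus_acc = t['params_m'] - t['acc']:
   params_m dataset   acc  params_m_minus_acc
0       211      c4   NaN                 NaN
1       843   squad  73.0               770.0
5       888    imdb  73.0               815.0
filter rows where params_m_minus_acc >= 770:
   params_m dataset   acc  params_m_minus_acc
1       843   squad  73.0               770.0
5       888    imdb  73.0               815.0

770.0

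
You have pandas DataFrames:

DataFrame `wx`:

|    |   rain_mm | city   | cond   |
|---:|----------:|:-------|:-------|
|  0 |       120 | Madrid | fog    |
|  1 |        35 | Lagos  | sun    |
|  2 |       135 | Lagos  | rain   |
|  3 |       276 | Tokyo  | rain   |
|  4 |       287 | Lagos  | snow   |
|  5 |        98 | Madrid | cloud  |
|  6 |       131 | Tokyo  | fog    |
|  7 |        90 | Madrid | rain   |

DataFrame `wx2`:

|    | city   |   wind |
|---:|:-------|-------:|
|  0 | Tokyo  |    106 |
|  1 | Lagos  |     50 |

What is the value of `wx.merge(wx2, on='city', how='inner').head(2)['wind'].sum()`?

merge on 'city' (how='inner') → 5 rows:
   rain_mm   city  cond  wind
0       35  Lagos   sun    50
1      135  Lagos  rain    50
2      276  Tokyo  rain   106
3      287  Lagos  snow    50
4      131  Tokyo   fog   106
take first 2 rows:
   rain_mm   city  cond  wind
0       35  Lagos   sun    50
1      135  Lagos  rain    50

100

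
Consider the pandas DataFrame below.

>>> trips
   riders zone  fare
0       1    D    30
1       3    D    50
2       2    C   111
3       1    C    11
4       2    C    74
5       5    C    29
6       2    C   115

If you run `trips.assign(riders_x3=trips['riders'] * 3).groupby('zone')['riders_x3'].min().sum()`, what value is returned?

6

add column riders_x3 = trips['riders'] * 3:
   riders zone  fare  riders_x3
0       1    D    30          3
1       3    D    50          9
2       2    C   111          6
3       1    C    11          3
4       2    C    74          6
5       5    C    29         15
6       2    C   115          6
group by zone, min of riders_x3:
zone
C    3
D    3
Name: riders_x3, dtype: int64
Taking the sum of the resulting series gives 6.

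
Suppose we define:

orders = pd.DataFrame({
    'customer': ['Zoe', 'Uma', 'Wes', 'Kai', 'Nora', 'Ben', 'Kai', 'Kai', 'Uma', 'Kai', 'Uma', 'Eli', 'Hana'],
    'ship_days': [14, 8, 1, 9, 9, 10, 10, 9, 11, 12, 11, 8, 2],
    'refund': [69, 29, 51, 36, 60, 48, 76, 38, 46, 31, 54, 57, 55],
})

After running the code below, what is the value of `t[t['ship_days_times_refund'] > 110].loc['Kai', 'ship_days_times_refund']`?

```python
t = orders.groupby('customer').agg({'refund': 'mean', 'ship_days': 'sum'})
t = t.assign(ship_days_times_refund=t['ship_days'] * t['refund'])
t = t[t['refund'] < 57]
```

group by customer: mean(refund), sum(ship_days):
          refund  ship_days
customer                   
Ben        48.00         10
Eli        57.00          8
Hana       55.00          2
Kai        45.25         40
Nora       60.00          9
Uma        43.00         30
Wes        51.00          1
Zoe        69.00         14
add column ship_days_times_refund = t['ship_days'] * t['refund']:
          refund  ship_days  ship_days_times_refund
customer                                           
Ben        48.00         10                   480.0
Eli        57.00          8                   456.0
Hana       55.00          2                   110.0
Kai        45.25         40                  1810.0
Nora       60.00          9                   540.0
Uma        43.00         30                  1290.0
Wes        51.00          1                    51.0
Zoe        69.00         14                   966.0
filter rows where refund < 57:
          refund  ship_days  ship_days_times_refund
customer                                           
Ben        48.00         10                   480.0
Hana       55.00          2                   110.0
Kai        45.25         40                  1810.0
Uma        43.00         30                  1290.0
Wes        51.00          1                    51.0
filter rows where ship_days_times_refund > 110:
          refund  ship_days  ship_days_times_refund
customer                                           
Ben        48.00         10                   480.0
Kai        45.25         40                  1810.0
Uma        43.00         30                  1290.0

1810.0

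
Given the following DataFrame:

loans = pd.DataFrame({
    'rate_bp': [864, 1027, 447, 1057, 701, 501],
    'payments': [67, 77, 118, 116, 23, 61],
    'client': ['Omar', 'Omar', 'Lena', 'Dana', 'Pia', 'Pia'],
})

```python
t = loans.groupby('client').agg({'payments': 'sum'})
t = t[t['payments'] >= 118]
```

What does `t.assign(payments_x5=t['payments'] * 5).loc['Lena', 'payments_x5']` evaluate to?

group by client, sum of payments:
        payments
client          
Dana         116
Lena         118
Omar         144
Pia           84
filter rows where payments >= 118:
        payments
client          
Lena         118
Omar         144
add column payments_x5 = t['payments'] * 5:
        payments  payments_x5
client                       
Lena         118          590
Omar         144          720
Hence 590.

590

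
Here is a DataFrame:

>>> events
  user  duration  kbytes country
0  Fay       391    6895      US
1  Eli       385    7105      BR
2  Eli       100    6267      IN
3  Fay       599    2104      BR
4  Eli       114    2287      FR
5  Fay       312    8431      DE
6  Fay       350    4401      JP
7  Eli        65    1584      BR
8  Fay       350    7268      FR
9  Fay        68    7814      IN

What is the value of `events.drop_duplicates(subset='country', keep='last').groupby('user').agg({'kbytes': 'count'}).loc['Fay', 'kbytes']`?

drop duplicate country (keep=last):
  user  duration  kbytes country
0  Fay       391    6895      US
5  Fay       312    8431      DE
6  Fay       350    4401      JP
7  Eli        65    1584      BR
8  Fay       350    7268      FR
9  Fay        68    7814      IN
group by user, count of kbytes:
      kbytes
user        
Eli        1
Fay        5

5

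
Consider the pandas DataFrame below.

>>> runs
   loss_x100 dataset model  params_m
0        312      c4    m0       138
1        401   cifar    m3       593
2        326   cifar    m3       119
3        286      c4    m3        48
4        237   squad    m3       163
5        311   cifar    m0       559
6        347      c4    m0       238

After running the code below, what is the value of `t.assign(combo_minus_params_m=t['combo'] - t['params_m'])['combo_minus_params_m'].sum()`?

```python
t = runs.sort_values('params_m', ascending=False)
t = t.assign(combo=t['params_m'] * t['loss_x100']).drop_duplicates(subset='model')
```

410490

sort by params_m descending:
   loss_x100 dataset model  params_m
1        401   cifar    m3       593
5        311   cifar    m0       559
6        347      c4    m0       238
4        237   squad    m3       163
0        312      c4    m0       138
2        326   cifar    m3       119
3        286      c4    m3        48
add column combo = t['params_m'] * t['loss_x100']:
   loss_x100 dataset model  params_m   combo
1        401   cifar    m3       593  237793
5        311   cifar    m0       559  173849
6        347      c4    m0       238   82586
4        237   squad    m3       163   38631
0        312      c4    m0       138   43056
2        326   cifar    m3       119   38794
3        286      c4    m3        48   13728
drop duplicate model (keep=first):
   loss_x100 dataset model  params_m   combo
1        401   cifar    m3       593  237793
5        311   cifar    m0       559  173849
add column combo_minus_params_m = t['combo'] - t['params_m']:
   loss_x100 dataset model  params_m   combo  combo_minus_params_m
1        401   cifar    m3       593  237793                237200
5        311   cifar    m0       559  173849                173290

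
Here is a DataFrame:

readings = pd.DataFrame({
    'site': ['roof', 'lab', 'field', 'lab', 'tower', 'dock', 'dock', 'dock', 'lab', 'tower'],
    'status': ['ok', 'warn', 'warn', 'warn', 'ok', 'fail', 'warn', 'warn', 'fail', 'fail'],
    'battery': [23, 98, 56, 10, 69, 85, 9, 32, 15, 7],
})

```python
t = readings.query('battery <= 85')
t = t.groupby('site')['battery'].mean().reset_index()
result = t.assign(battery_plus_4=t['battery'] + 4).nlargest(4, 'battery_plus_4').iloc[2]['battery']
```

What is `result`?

38.0

filter rows where battery <= 85:
    site status  battery
0   roof     ok       23
2  field   warn       56
3    lab   warn       10
4  tower     ok       69
5   dock   fail       85
6   dock   warn        9
7   dock   warn       32
8    lab   fail       15
9  tower   fail        7
group by site, mean of battery:
site
dock     42.0
field    56.0
lab      12.5
roof     23.0
tower    38.0
Name: battery, dtype: float64
reset_index():
    site  battery
0   dock     42.0
1  field     56.0
2    lab     12.5
3   roof     23.0
4  tower     38.0
add column battery_plus_4 = t['battery'] + 4:
    site  battery  battery_plus_4
0   dock     42.0            46.0
1  field     56.0            60.0
2    lab     12.5            16.5
3   roof     23.0            27.0
4  tower     38.0            42.0
take 4 rows with largest battery_plus_4:
    site  battery  battery_plus_4
1  field     56.0            60.0
0   dock     42.0            46.0
4  tower     38.0            42.0
3   roof     23.0            27.0
The value at position 2, column 'battery' is 38.0.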